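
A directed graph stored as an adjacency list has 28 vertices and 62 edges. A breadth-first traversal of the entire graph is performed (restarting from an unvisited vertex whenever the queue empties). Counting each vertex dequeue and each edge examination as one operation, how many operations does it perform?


A full BFS traversal dequeues each vertex once and examines each edge once.
Vertex visits: 28
Edge visits: 62
V + E = 28 + 62 = 90


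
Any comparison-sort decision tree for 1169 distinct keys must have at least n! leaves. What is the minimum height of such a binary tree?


A binary decision tree of height h has at most 2^h leaves and needs at least n! of them, so h >= ceil(log2(n!)).
1169! is far too large to multiply out, so use Stirling's series:
  ln(n!) ~ n ln n - n + (1/2) ln(2 pi n) + 1/(12n)  (error below 1/(360 n^3), negligible here)
  ln(1169) = 7.0639040
  n ln n = 1169 * 7.0639040 = 8257.7038
  (1/2) ln(2 pi * 1169) = (1/2) ln(7345.0436) = 4.4509
  1/(12*1169) = 0.0001
  ln(1169!) ~ 8257.7038 - 1169 + 4.4509 + 0.0001 = 7093.1548
Convert to base 2: log2(1169!) = 7093.1548 / ln 2 = 7093.1548 / 0.69314718 = 10233.2593
ceil(10233.2593) = 10234


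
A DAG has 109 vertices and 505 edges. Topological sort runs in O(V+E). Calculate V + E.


V = 109 (vertex processing)
E = 505 (edge processing)
V + E = 109 + 505 = 614


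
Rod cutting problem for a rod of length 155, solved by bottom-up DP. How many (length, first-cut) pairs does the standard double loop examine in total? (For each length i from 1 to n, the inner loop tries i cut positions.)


For each subproblem length i = 1..155, the inner loop considers i possible first cuts.
Total = 1 + 2 + ... + 155
= 155*(155+1)/2
= 155*156/2 = 12090


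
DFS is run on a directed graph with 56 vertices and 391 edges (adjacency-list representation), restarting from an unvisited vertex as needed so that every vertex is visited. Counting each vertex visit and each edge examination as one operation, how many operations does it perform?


A full DFS traversal processes each vertex exactly once (push/pop on stack).
Each directed edge is examined once.
V = 56, E = 391
V + E = 447


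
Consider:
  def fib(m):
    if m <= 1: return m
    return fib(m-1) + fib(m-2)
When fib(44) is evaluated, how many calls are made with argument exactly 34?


Let N(m) = number of times fib(m) is called while evaluating fib(44).
N(44) = 1 (the initial call).
N(43) = 1 (only fib(44) calls it).
For 1 <= m <= 42: fib(m) is called by fib(m+1) and fib(m+2), so
  N(m) = N(m+1) + N(m+2).
fib(0) is called only by fib(2), so N(0) = N(2).
Walk down from m=44:
  N(44)=1, N(43)=1, N(42)=2, N(41)=3, N(40)=5, N(39)=8, N(38)=13, N(37)=21, N(36)=34, N(35)=55, N(34)=89
N(34) = 89


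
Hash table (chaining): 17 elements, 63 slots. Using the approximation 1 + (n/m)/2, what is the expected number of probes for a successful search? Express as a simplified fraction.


Computing expected probes:
alpha = 17/63
= 1 + alpha/2
= 1 + 17/(2*63)
= (2*63 + 17) / (2*63)
= 143/126


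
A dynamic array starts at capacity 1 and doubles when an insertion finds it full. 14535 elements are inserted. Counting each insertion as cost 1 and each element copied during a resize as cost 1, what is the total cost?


n = 14535
Insertion costs: 14535
Resizes copy 1, 2, 4, ... up to the largest power of 2 that is <= n-1 = 14534, i.e. 8192.
Copy costs = 1 + 2 + 4 + 8 + 16 + 32 + 64 + 128 + 256 + 512 + 1024 + 2048 + 4096 + 8192 = 16383
Total = 14535 + 16383 = 30918


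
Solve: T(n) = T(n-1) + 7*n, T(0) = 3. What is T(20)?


Expanding the recurrence:
T(20) = T(19) + 7*20
       = T(18) + 7*19 + 7*20
       ...
       = T(0) + 7*(1 + 2 + ... + 20)
       = 3 + 7 * 20*21/2
       = 3 + 7 * 210
       = 3 + 1470 = 1473


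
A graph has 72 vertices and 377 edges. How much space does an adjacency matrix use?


Adjacency matrix: V x V grid of entries
Space = V^2 = 72^2 = 72 * 72 = 5184


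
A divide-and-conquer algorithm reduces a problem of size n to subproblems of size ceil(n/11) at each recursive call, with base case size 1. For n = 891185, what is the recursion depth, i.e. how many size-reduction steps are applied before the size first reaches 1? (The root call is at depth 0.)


Each step divides the size by 11 (rounding up); after k steps the size is ceil(n/11^k), which equals 1 exactly when 11^k >= n.
So the depth is the smallest k with 11^k >= 891185, i.e. ceil(log_11(891185)).
11^5 = 161051 < 891185 <= 1771561 = 11^6
Recursion depth = 6


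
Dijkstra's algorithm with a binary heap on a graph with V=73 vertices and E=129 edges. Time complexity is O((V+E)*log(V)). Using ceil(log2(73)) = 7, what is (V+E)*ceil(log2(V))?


Dijkstra with a binary heap: each vertex is extracted once, each edge may relax once.
Each heap operation costs O(log V).
V + E = 73 + 129 = 202
ceil(log2(73)) = 7 (since 2^6 = 64 < 73 <= 128 = 2^7)
Total heap work = (V+E) * ceil(log2(V)) = 202 * 7 = 1414


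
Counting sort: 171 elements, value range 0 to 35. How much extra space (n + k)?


n = 171 (output array)
k = 36 (count array for 36 distinct values)
Extra space = 171 + 36 = 207


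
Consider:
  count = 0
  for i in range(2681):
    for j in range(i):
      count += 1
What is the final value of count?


For each i, the inner loop runs i times:
  i=0: inner runs 0 times
  i=1: inner runs 1 time
  i=2: inner runs 2 times
  i=3: inner runs 3 times
  i=4: inner runs 4 times
  i=5: inner runs 5 times
  i=6: inner runs 6 times
  i=7: inner runs 7 times
  ...
Total = 0 + 1 + 2 + ... + 2680 = 2681*(2681-1)/2 = 3592540


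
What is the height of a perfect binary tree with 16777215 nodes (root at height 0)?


A perfect binary tree with 16777215 nodes:
  16777215 = 2^24 - 1
  Levels: 0, 1, ..., 23
  Height = 23


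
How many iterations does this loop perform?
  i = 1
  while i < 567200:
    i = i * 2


The loop variable doubles each iteration:
i = 1 -> 2 -> 4 -> 8 -> 16 -> 32 -> 64 -> 128 -> 256 -> 512 -> 1024 -> 2048 -> 4096 -> 8192 -> 16384 -> 32768 -> 65536 -> 131072 -> 262144 -> 524288 -> 1048576 (stop, 1048576 >= 567200)
Number of doublings = ceil(log2(567200)) = 20


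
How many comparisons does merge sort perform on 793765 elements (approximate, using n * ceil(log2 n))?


Recursion depth: ceil(log2(793765)) = 20
Each recursion level merges n = 793765 elements
Total = 793765 * 20 = 15875300


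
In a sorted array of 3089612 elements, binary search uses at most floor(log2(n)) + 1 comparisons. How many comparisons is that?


Halving sequence: 3089612 -> 1544806 -> 772403 -> 386201 -> 193100 -> 96550 -> 48275 -> 24137 -> 12068 -> 6034 -> 3017 -> 1508 -> 754 -> 377 -> 188 -> 94 -> 47 -> 23 -> 11 -> 5 -> 2 -> 1
Number of halvings = 21
Max comparisons = 21 + 1 = 22


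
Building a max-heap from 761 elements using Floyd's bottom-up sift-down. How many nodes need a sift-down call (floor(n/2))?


In a heap of 761 elements (0-indexed array):
  Last element index: 760
  Parent of last element: floor((760 - 1) / 2) = 379
  Internal nodes: indices 0 to 379
  Count = floor(761/2) = 380


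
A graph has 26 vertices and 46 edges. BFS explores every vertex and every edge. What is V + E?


A full BFS traversal dequeues each vertex once and examines each edge once.
Vertex visits: 26
Edge visits: 46
V + E = 26 + 46 = 72


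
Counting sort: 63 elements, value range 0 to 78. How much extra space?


n = 63 (output array)
k = 79 (count array for 79 distinct values)
Extra space = 63 + 79 = 142


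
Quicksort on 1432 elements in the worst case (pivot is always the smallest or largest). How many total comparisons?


In the worst case, each partition step picks the worst pivot:
  Partition 1: 1431 comparisons (n-1 elements to compare)
  Partition 2: 1430 comparisons
  Partition 3: 1429 comparisons
  Partition 4: 1428 comparisons
  Partition 5: 1427 comparisons
  ...
  Last partition: 0 comparisons
Total = (n-1) + (n-2) + ... + 1 + 0 = n*(n-1)/2
= 1432*1431/2 = 1024596


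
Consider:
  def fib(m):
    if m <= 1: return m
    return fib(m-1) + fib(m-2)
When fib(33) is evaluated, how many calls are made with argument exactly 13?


Let N(m) = number of times fib(m) is called while evaluating fib(33).
N(33) = 1 (the initial call).
N(32) = 1 (only fib(33) calls it).
For 1 <= m <= 31: fib(m) is called by fib(m+1) and fib(m+2), so
  N(m) = N(m+1) + N(m+2).
fib(0) is called only by fib(2), so N(0) = N(2).
Walk down from m=33:
  N(33)=1, N(32)=1, N(31)=2, N(30)=3, N(29)=5, N(28)=8, N(27)=13, N(26)=21, N(25)=34, N(24)=55, N(23)=89, N(22)=144, N(21)=233, N(20)=377, N(19)=610, N(18)=987, N(17)=1597, N(16)=2584, N(15)=4181, N(14)=6765, N(13)=10946
N(13) = 10946


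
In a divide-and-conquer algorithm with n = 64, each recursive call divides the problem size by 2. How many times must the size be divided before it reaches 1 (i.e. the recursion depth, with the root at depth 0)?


Number of divisions = log_2(64)
Sizes: 64 -> 32 -> 16 -> 8 -> 4 -> 2 -> 1 (6 divisions)
Recursion depth = 6


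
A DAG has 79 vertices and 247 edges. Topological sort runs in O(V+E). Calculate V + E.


V = 79 (vertex processing)
E = 247 (edge processing)
V + E = 79 + 247 = 326


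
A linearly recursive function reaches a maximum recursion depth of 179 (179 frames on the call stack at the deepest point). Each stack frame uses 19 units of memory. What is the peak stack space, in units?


Maximum recursion depth = 179 frames
Memory per frame = 19 units
Total stack space = depth * frame_size
= 179 * 19 = 3401


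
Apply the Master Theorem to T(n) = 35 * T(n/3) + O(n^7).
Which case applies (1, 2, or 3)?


The Master Theorem: T(n) = a*T(n/b) + O(n^c)
  a = 35, b = 3, c = 7
log_b(a) = log_3(35) ~ 3.236
Compare b^c with a: 3^7 = 2187 > 35, so c > log_b(a).
Since c > log_b(a), Case 3 applies.
T(n) = O(n^7)
Master Theorem case = 3


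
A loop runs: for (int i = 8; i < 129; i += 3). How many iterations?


Loop starts at i = 8, increments by 3, stops when i >= 129.
Number of iterations = ceil((129 - 8) / 3)
= ceil(121 / 3)
= 41


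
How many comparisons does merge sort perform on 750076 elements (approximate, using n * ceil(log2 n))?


Recursion depth: ceil(log2(750076)) = 20
Each recursion level merges n = 750076 elements
Total = 750076 * 20 = 15001520


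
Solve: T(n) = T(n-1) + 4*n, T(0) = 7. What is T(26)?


Expanding the recurrence:
T(26) = T(25) + 4*26
       = T(24) + 4*25 + 4*26
       ...
       = T(0) + 4*(1 + 2 + ... + 26)
       = 7 + 4 * 26*27/2
       = 7 + 4 * 351
       = 7 + 1404 = 1411


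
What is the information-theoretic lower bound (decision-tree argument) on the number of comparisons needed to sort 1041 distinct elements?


A binary decision tree of height h has at most 2^h leaves and needs at least n! of them, so h >= ceil(log2(n!)).
1041! is far too large to multiply out, so use Stirling's series:
  ln(n!) ~ n ln n - n + (1/2) ln(2 pi n) + 1/(12n)  (error below 1/(360 n^3), negligible here)
  ln(1041) = 6.9479371
  n ln n = 1041 * 6.9479371 = 7232.8025
  (1/2) ln(2 pi * 1041) = (1/2) ln(6540.7959) = 4.3929
  1/(12*1041) = 0.0001
  ln(1041!) ~ 7232.8025 - 1041 + 4.3929 + 0.0001 = 6196.1955
Convert to base 2: log2(1041!) = 6196.1955 / ln 2 = 6196.1955 / 0.69314718 = 8939.2205
ceil(8939.2205) = 8940


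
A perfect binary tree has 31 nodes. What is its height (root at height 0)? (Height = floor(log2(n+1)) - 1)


For a perfect binary tree of height h: n = 2^(h+1) - 1, so h = log2(n+1) - 1.
  n + 1 = 32 = 2^5
  log2(32) = 5
  height = 5 - 1 = 4


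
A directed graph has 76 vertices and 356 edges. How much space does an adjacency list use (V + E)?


Adjacency list: one list head per vertex + one entry per edge
Vertex heads: 76
Edge entries: 356
Total = 76 + 356 = 432


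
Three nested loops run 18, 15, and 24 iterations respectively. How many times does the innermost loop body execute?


Loop 1 (outermost): 18 iterations
Loop 2 (middle): 15 iterations per outer
Loop 3 (innermost): 24 iterations per middle
Total = 18 * 15 * 24 = 6480


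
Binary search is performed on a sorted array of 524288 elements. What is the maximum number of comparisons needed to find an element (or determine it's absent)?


Binary search halves the search space each comparison:
  Step 1: search space = 524288 -> 262144
  Step 2: search space = 262144 -> 131072
  Step 3: search space = 131072 -> 65536
  Step 4: search space = 65536 -> 32768
  Step 5: search space = 32768 -> 16384
  Step 6: search space = 16384 -> 8192
  Step 7: search space = 8192 -> 4096
  Step 8: search space = 4096 -> 2048
  Step 9: search space = 2048 -> 1024
  Step 10: search space = 1024 -> 512
  Step 11: search space = 512 -> 256
  Step 12: search space = 256 -> 128
  Step 13: search space = 128 -> 64
  Step 14: search space = 64 -> 32
  Step 15: search space = 32 -> 16
  Step 16: search space = 16 -> 8
  Step 17: search space = 8 -> 4
  Step 18: search space = 4 -> 2
  Step 19: search space = 2 -> 1
  Step 20: search space = 1 (final check)
Maximum comparisons = floor(log2(524288)) + 1 = 19 + 1 = 20


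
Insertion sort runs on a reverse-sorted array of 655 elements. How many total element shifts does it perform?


Sum of shifts = 1 + 2 + 3 + ... + 654
= 655 * 654 / 2
= 428370 / 2
= 214185


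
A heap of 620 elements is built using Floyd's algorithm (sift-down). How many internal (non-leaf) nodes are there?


Leaf nodes occupy roughly half the array.
Sift-down is called for each internal node, starting from the last one.
Internal nodes = floor(n/2) = floor(620/2) = 310


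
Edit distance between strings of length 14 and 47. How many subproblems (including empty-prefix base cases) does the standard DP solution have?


The table includes base cases (empty prefixes).
Rows: (m+1) = 15
Columns: (n+1) = 48
Total = 15 * 48 = 720


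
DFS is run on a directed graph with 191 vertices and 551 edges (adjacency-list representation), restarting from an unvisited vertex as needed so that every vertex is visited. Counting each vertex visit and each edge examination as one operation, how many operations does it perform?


A full DFS traversal processes each vertex exactly once (push/pop on stack).
Each directed edge is examined once.
V = 191, E = 551
V + E = 742


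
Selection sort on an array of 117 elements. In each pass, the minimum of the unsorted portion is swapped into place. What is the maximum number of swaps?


Selection sort performs one swap per pass:
  Pass 1: find min in positions 0 to 116, swap with position 0
  Pass 2: find min in positions 1 to 116, swap with position 1
  Pass 3: find min in positions 2 to 116, swap with position 2
  Pass 4: find min in positions 3 to 116, swap with position 3
  Pass 5: find min in positions 4 to 116, swap with position 4
  ... (111 more passes)
Total passes (and swaps) = n - 1 = 117 - 1 = 116


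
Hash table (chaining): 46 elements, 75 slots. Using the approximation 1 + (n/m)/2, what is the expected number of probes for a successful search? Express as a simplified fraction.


Computing expected probes:
alpha = 46/75
= 1 + alpha/2
= 1 + 46/(2*75)
= (2*75 + 46) / (2*75)
= 196/150 = 98/75


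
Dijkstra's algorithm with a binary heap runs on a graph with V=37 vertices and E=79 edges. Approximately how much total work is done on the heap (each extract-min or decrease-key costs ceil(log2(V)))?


Dijkstra with a binary heap: each vertex is extracted once, each edge may relax once.
Each heap operation costs O(log V).
V + E = 37 + 79 = 116
ceil(log2(37)) = 6 (since 2^5 = 32 < 37 <= 64 = 2^6)
Total heap work = (V+E) * ceil(log2(V)) = 116 * 6 = 696


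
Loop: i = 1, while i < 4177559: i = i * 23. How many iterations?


i multiplies by 23 each step:
i = 1 -> 23 -> 529 -> 12167 -> 279841 -> 6436343 (stop)
Iterations = ceil(log_23(4177559)) = 5


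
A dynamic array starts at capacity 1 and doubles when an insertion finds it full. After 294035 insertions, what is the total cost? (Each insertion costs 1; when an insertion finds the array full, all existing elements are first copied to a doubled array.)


Insertion cost: 294035 (one per element)
Resizes occur just before inserting elements 2, 3, 5, 9, ...
Elements copied at each resize: 1 + 2 + 4 + 8 + 16 + 32 + 64 + 128 + 256 + 512 + 1024 + 2048 + 4096 + 8192 + 16384 + 32768 + 65536 + 131072 + 262144
Sum of copies = 524287 (geometric series: 2^k - 1)
Total = 294035 + 524287 = 818322


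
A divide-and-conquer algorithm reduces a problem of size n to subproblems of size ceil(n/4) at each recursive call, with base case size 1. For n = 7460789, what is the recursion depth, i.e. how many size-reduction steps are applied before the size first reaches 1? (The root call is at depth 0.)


Each step divides the size by 4 (rounding up); after k steps the size is ceil(n/4^k), which equals 1 exactly when 4^k >= n.
So the depth is the smallest k with 4^k >= 7460789, i.e. ceil(log_4(7460789)).
4^11 = 4194304 < 7460789 <= 16777216 = 4^12
Recursion depth = 12


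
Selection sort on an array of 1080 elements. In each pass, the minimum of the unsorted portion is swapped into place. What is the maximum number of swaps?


Selection sort performs one swap per pass:
  Pass 1: find min in positions 0 to 1079, swap with position 0
  Pass 2: find min in positions 1 to 1079, swap with position 1
  Pass 3: find min in positions 2 to 1079, swap with position 2
  Pass 4: find min in positions 3 to 1079, swap with position 3
  Pass 5: find min in positions 4 to 1079, swap with position 4
  ... (1074 more passes)
Total passes (and swaps) = n - 1 = 1080 - 1 = 1079


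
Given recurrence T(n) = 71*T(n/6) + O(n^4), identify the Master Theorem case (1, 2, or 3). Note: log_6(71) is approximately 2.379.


Master Theorem parameters: a=71, b=6, c=4
log_b(a) = 2.379
Compare b^c with a: 6^4 = 1296 > 71, so c > log_b(a).
Comparing c=4 vs log_b(a)=2.379:
4 > 2.379 => Case 3
Result: T(n) = O(n^4)
Master Theorem case = 3


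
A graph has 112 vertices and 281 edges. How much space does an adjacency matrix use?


Adjacency matrix: V x V grid of entries
Space = V^2 = 112^2 = 112 * 112 = 12544


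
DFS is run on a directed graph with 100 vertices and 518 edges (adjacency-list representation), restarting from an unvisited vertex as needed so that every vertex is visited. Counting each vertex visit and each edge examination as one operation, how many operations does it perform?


A full DFS traversal processes each vertex exactly once (push/pop on stack).
Each directed edge is examined once.
V = 100, E = 518
V + E = 618


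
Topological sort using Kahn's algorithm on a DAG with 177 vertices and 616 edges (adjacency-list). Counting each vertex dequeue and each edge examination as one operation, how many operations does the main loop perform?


Kahn's algorithm:
  1. Compute in-degrees: O(V + E)
  2. Process queue: each vertex dequeued once (O(V))
     each edge examined once (O(E))
Total = V + E = 177 + 616 = 793


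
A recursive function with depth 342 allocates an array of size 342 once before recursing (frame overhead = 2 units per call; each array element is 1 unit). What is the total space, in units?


Array allocation: 342 units (allocated once)
Stack frames: 342 deep * 2 per frame = 684 units
Total = 342 + 684 = 1026


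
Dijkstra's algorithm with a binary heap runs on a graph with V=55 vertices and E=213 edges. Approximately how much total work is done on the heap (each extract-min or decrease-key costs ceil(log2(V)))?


Dijkstra with a binary heap: each vertex is extracted once, each edge may relax once.
Each heap operation costs O(log V).
V + E = 55 + 213 = 268
ceil(log2(55)) = 6 (since 2^5 = 32 < 55 <= 64 = 2^6)
Total heap work = (V+E) * ceil(log2(V)) = 268 * 6 = 1608


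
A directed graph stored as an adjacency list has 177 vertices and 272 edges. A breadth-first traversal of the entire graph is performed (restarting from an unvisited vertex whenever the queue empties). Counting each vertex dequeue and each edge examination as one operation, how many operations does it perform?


A full BFS traversal dequeues each vertex once and examines each edge once.
Vertex visits: 177
Edge visits: 272
V + E = 177 + 272 = 449


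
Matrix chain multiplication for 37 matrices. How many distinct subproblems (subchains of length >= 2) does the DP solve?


Subproblems are indexed by (i, j) where i < j.
Number of such pairs = n*(n-1)/2
= 37 * 36 / 2
= 666


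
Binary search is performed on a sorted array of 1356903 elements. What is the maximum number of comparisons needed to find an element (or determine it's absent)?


Binary search halves the search space each comparison:
  Step 1: search space = 1356903 -> 678451
  Step 2: search space = 678451 -> 339225
  Step 3: search space = 339225 -> 169612
  Step 4: search space = 169612 -> 84806
  Step 5: search space = 84806 -> 42403
  Step 6: search space = 42403 -> 21201
  Step 7: search space = 21201 -> 10600
  Step 8: search space = 10600 -> 5300
  Step 9: search space = 5300 -> 2650
  Step 10: search space = 2650 -> 1325
  Step 11: search space = 1325 -> 662
  Step 12: search space = 662 -> 331
  Step 13: search space = 331 -> 165
  Step 14: search space = 165 -> 82
  Step 15: search space = 82 -> 41
  Step 16: search space = 41 -> 20
  Step 17: search space = 20 -> 10
  Step 18: search space = 10 -> 5
  Step 19: search space = 5 -> 2
  Step 20: search space = 2 -> 1
  Step 21: search space = 1 (final check)
Maximum comparisons = floor(log2(1356903)) + 1 = 20 + 1 = 21


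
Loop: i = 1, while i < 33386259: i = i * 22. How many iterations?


i multiplies by 22 each step:
i = 1 -> 22 -> 484 -> 10648 -> 234256 -> 5153632 -> 113379904 (stop)
Iterations = ceil(log_22(33386259)) = 6


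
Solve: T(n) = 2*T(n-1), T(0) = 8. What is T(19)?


Unrolling:
T(19) = 2*T(18) = 2^2*T(17) = ... = 2^19*T(0)
= 2^19 * 8
= 524288 * 8 = 4194304


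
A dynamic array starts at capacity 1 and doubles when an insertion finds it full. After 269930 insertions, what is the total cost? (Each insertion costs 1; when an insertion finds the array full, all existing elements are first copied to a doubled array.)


Insertion cost: 269930 (one per element)
Resizes occur just before inserting elements 2, 3, 5, 9, ...
Elements copied at each resize: 1 + 2 + 4 + 8 + 16 + 32 + 64 + 128 + 256 + 512 + 1024 + 2048 + 4096 + 8192 + 16384 + 32768 + 65536 + 131072 + 262144
Sum of copies = 524287 (geometric series: 2^k - 1)
Total = 269930 + 524287 = 794217


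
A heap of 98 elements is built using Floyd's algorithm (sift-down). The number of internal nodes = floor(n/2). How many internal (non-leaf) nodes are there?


Leaf nodes occupy roughly half the array.
Sift-down is called for each internal node, starting from the last one.
Internal nodes = floor(n/2) = floor(98/2) = 49


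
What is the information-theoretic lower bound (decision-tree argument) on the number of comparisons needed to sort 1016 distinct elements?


A binary decision tree of height h has at most 2^h leaves and needs at least n! of them, so h >= ceil(log2(n!)).
1016! is far too large to multiply out, so use Stirling's series:
  ln(n!) ~ n ln n - n + (1/2) ln(2 pi n) + 1/(12n)  (error below 1/(360 n^3), negligible here)
  ln(1016) = 6.9236286
  n ln n = 1016 * 6.9236286 = 7034.4067
  (1/2) ln(2 pi * 1016) = (1/2) ln(6383.7163) = 4.3808
  1/(12*1016) = 0.0001
  ln(1016!) ~ 7034.4067 - 1016 + 4.3808 + 0.0001 = 6022.7876
Convert to base 2: log2(1016!) = 6022.7876 / ln 2 = 6022.7876 / 0.69314718 = 8689.0458
ceil(8689.0458) = 8690


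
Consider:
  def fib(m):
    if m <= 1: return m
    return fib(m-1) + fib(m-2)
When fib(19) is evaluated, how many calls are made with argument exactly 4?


Let N(m) = number of times fib(m) is called while evaluating fib(19).
N(19) = 1 (the initial call).
N(18) = 1 (only fib(19) calls it).
For 1 <= m <= 17: fib(m) is called by fib(m+1) and fib(m+2), so
  N(m) = N(m+1) + N(m+2).
fib(0) is called only by fib(2), so N(0) = N(2).
Walk down from m=19:
  N(19)=1, N(18)=1, N(17)=2, N(16)=3, N(15)=5, N(14)=8, N(13)=13, N(12)=21, N(11)=34, N(10)=55, N(9)=89, N(8)=144, N(7)=233, N(6)=377, N(5)=610, N(4)=987
N(4) = 987


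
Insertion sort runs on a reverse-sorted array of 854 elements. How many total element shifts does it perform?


Sum of shifts = 1 + 2 + 3 + ... + 853
= 854 * 853 / 2
= 728462 / 2
= 364231


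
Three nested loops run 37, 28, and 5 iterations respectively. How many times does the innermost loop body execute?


Loop 1 (outermost): 37 iterations
Loop 2 (middle): 28 iterations per outer
Loop 3 (innermost): 5 iterations per middle
Total = 37 * 28 * 5 = 5180


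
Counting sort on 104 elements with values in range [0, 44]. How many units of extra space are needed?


Output array size: 104 (to store sorted result)
Count array size: 45 (one slot per possible value, range 0 to 44)
Total extra space = 104 + 45 = 149


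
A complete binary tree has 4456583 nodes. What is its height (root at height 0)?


In a complete binary tree, level k holds nodes 2^k .. 2^(k+1)-1 (1-indexed).
Height = floor(log2(n)) = floor(log2(4456583)) = 22
Check: 2^22 = 4194304 <= 4456583 < 8388608 = 2^23


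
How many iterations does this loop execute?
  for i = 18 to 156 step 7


The loop variable i takes values starting at 18 and increments by 7 each iteration.
Sequence: i = 18, 25, 32, 39, 46, 53, 60, 67, 74, ...
The upper bound 156 is inclusive, so the count is floor((last - first) / step) + 1:
floor((156 - 18) / 7) + 1 = floor(138/7) + 1 = 19 + 1 = 20


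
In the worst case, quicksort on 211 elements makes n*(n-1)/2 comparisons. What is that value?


Sum of comparisons per partition:
210 + 209 + ... + 1 + 0
= 211 * (211 - 1) / 2
= 211 * 210 / 2
= 22155


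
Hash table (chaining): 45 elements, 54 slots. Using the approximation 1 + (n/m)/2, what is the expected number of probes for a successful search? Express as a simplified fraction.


Computing expected probes:
alpha = 45/54
= 1 + alpha/2
= 1 + 45/(2*54)
= (2*54 + 45) / (2*54)
= 153/108 = 17/12


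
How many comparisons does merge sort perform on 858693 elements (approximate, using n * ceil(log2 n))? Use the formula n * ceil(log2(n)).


Recursion depth: ceil(log2(858693)) = 20
Each recursion level merges n = 858693 elements
Total = 858693 * 20 = 17173860


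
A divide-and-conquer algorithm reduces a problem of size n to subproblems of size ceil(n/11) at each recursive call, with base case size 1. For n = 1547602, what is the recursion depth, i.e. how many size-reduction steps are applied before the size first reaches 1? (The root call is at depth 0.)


Each step divides the size by 11 (rounding up); after k steps the size is ceil(n/11^k), which equals 1 exactly when 11^k >= n.
So the depth is the smallest k with 11^k >= 1547602, i.e. ceil(log_11(1547602)).
11^5 = 161051 < 1547602 <= 1771561 = 11^6
Recursion depth = 6


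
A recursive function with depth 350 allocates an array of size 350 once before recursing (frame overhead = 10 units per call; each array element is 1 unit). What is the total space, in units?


Array allocation: 350 units (allocated once)
Stack frames: 350 deep * 10 per frame = 3500 units
Total = 350 + 3500 = 3850


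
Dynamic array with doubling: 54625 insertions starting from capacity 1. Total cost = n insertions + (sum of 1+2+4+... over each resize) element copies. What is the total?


n = 54625
Insertion costs: 54625
Resizes copy 1, 2, 4, ... up to the largest power of 2 that is <= n-1 = 54624, i.e. 32768.
Copy costs = 1 + 2 + 4 + 8 + 16 + 32 + 64 + 128 + 256 + 512 + 1024 + 2048 + 4096 + 8192 + 16384 + 32768 = 65535
Total = 54625 + 65535 = 120160


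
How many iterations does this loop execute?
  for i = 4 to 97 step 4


The loop variable i takes values starting at 4 and increments by 4 each iteration.
Sequence: i = 4, 8, 12, 16, 20, 24, 28, 32, 36, ...
The upper bound 97 is inclusive, so the count is floor((last - first) / step) + 1:
floor((97 - 4) / 4) + 1 = floor(93/4) + 1 = 23 + 1 = 24


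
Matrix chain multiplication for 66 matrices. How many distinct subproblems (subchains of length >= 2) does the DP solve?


Subproblems are indexed by (i, j) where i < j.
Number of such pairs = n*(n-1)/2
= 66 * 65 / 2
= 2145


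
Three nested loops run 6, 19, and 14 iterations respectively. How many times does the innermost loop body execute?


Loop 1 (outermost): 6 iterations
Loop 2 (middle): 19 iterations per outer
Loop 3 (innermost): 14 iterations per middle
Total = 6 * 19 * 14 = 1596


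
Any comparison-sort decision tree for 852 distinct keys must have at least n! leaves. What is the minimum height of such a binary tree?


A binary decision tree of height h has at most 2^h leaves and needs at least n! of them, so h >= ceil(log2(n!)).
852! is far too large to multiply out, so use Stirling's series:
  ln(n!) ~ n ln n - n + (1/2) ln(2 pi n) + 1/(12n)  (error below 1/(360 n^3), negligible here)
  ln(852) = 6.7475865
  n ln n = 852 * 6.7475865 = 5748.9437
  (1/2) ln(2 pi * 852) = (1/2) ln(5353.2739) = 4.2927
  1/(12*852) = 0.0001
  ln(852!) ~ 5748.9437 - 852 + 4.2927 + 0.0001 = 4901.2365
Convert to base 2: log2(852!) = 4901.2365 / ln 2 = 4901.2365 / 0.69314718 = 7070.9896
ceil(7070.9896) = 7071


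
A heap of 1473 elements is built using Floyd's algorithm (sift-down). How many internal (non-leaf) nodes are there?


Leaf nodes occupy roughly half the array.
Sift-down is called for each internal node, starting from the last one.
Internal nodes = floor(n/2) = floor(1473/2) = 736


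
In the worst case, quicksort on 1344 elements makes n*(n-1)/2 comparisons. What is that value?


Sum of comparisons per partition:
1343 + 1342 + ... + 1 + 0
= 1344 * (1344 - 1) / 2
= 1344 * 1343 / 2
= 902496


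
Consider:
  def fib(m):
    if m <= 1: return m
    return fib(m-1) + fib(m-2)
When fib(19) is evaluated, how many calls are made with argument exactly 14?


Let N(m) = number of times fib(m) is called while evaluating fib(19).
N(19) = 1 (the initial call).
N(18) = 1 (only fib(19) calls it).
For 1 <= m <= 17: fib(m) is called by fib(m+1) and fib(m+2), so
  N(m) = N(m+1) + N(m+2).
fib(0) is called only by fib(2), so N(0) = N(2).
Walk down from m=19:
  N(19)=1, N(18)=1, N(17)=2, N(16)=3, N(15)=5, N(14)=8
N(14) = 8


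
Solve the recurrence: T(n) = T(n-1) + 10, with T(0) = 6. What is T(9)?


Unrolling the recurrence:
T(9) = T(8) + 10
       = T(7) + 10 + 10
       = T(6) + 10*3
       ...
       = T(0) + 10*9
       = 6 + 90 = 96


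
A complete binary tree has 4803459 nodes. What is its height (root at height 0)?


In a complete binary tree, level k holds nodes 2^k .. 2^(k+1)-1 (1-indexed).
Height = floor(log2(n)) = floor(log2(4803459)) = 22
Check: 2^22 = 4194304 <= 4803459 < 8388608 = 2^23


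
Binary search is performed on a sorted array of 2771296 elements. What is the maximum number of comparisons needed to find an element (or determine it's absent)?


Binary search halves the search space each comparison:
  Step 1: search space = 2771296 -> 1385648
  Step 2: search space = 1385648 -> 692824
  Step 3: search space = 692824 -> 346412
  Step 4: search space = 346412 -> 173206
  Step 5: search space = 173206 -> 86603
  Step 6: search space = 86603 -> 43301
  Step 7: search space = 43301 -> 21650
  Step 8: search space = 21650 -> 10825
  Step 9: search space = 10825 -> 5412
  Step 10: search space = 5412 -> 2706
  Step 11: search space = 2706 -> 1353
  Step 12: search space = 1353 -> 676
  Step 13: search space = 676 -> 338
  Step 14: search space = 338 -> 169
  Step 15: search space = 169 -> 84
  Step 16: search space = 84 -> 42
  Step 17: search space = 42 -> 21
  Step 18: search space = 21 -> 10
  Step 19: search space = 10 -> 5
  Step 20: search space = 5 -> 2
  Step 21: search space = 2 -> 1
  Step 22: search space = 1 (final check)
Maximum comparisons = floor(log2(2771296)) + 1 = 21 + 1 = 22


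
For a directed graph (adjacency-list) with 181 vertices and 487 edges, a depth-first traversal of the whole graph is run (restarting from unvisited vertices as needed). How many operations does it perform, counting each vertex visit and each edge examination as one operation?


A full DFS traversal visits each vertex once and examines each edge once.
V = 181
E = 487
Sum = 181 + 487 = 668


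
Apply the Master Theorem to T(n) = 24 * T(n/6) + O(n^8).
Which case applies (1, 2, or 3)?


The Master Theorem: T(n) = a*T(n/b) + O(n^c)
  a = 24, b = 6, c = 8
log_b(a) = log_6(24) ~ 1.774
Compare b^c with a: 6^8 = 1679616 > 24, so c > log_b(a).
Since c > log_b(a), Case 3 applies.
T(n) = O(n^8)
Master Theorem case = 3


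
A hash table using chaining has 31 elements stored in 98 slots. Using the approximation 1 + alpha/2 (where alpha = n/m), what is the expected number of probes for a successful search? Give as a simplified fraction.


Load factor alpha = n/m = 31/98
Expected probes = 1 + alpha/2 = 1 + 31/(2*98)
= 1 + 31/196
= 196/196 + 31/196
= 227/196


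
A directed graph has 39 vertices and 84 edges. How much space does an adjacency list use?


Adjacency list: one list head per vertex + one entry per edge
Vertex heads: 39
Edge entries: 84
Total = 39 + 84 = 123


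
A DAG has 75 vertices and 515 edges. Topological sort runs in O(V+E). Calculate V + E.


V = 75 (vertex processing)
E = 515 (edge processing)
V + E = 75 + 515 = 590


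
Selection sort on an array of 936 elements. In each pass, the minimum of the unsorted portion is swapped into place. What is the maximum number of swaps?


Selection sort performs one swap per pass:
  Pass 1: find min in positions 0 to 935, swap with position 0
  Pass 2: find min in positions 1 to 935, swap with position 1
  Pass 3: find min in positions 2 to 935, swap with position 2
  Pass 4: find min in positions 3 to 935, swap with position 3
  Pass 5: find min in positions 4 to 935, swap with position 4
  ... (930 more passes)
Total passes (and swaps) = n - 1 = 936 - 1 = 935


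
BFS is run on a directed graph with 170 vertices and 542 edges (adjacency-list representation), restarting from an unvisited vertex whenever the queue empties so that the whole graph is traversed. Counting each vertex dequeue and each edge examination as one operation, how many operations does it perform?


A full BFS traversal dequeues each vertex exactly once and examines each directed edge exactly once.
V = 170 (vertex processing cost)
E = 542 (edge examination cost)
Total operations proportional to V + E = 170 + 542 = 712


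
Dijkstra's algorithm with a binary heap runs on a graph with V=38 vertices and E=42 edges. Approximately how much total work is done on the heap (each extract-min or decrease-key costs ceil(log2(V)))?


Dijkstra with a binary heap: each vertex is extracted once, each edge may relax once.
Each heap operation costs O(log V).
V + E = 38 + 42 = 80
ceil(log2(38)) = 6 (since 2^5 = 32 < 38 <= 64 = 2^6)
Total heap work = (V+E) * ceil(log2(V)) = 80 * 6 = 480


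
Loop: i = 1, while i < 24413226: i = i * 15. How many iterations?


i multiplies by 15 each step:
i = 1 -> 15 -> 225 -> 3375 -> 50625 -> 759375 -> 11390625 -> 170859375 (stop)
Iterations = ceil(log_15(24413226)) = 7


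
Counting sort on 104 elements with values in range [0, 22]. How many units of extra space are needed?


Output array size: 104 (to store sorted result)
Count array size: 23 (one slot per possible value, range 0 to 22)
Total extra space = 104 + 23 = 127


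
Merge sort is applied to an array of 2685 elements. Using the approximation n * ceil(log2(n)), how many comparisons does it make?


Merge sort divides the array into halves recursively.
Number of levels = ceil(log2(2685)) = 12
At each level, approximately n = 2685 comparisons are needed for merging.
Total comparisons ~ n * ceil(log2(n)) = 2685 * 12 = 32220


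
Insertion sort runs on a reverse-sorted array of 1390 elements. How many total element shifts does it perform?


Sum of shifts = 1 + 2 + 3 + ... + 1389
= 1390 * 1389 / 2
= 1930710 / 2
= 965355


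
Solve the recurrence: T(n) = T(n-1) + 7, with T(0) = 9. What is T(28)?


Unrolling the recurrence:
T(28) = T(27) + 7
       = T(26) + 7 + 7
       = T(25) + 7*3
       ...
       = T(0) + 7*28
       = 9 + 196 = 205


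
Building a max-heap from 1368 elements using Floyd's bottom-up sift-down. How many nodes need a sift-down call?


In a heap of 1368 elements (0-indexed array):
  Last element index: 1367
  Parent of last element: floor((1367 - 1) / 2) = 683
  Internal nodes: indices 0 to 683
  Count = floor(1368/2) = 684


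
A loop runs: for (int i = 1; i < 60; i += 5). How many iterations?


Loop starts at i = 1, increments by 5, stops when i >= 60.
Number of iterations = ceil((60 - 1) / 5)
= ceil(59 / 5)
= 12


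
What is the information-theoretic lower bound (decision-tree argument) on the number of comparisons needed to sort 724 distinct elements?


A binary decision tree of height h has at most 2^h leaves and needs at least n! of them, so h >= ceil(log2(n!)).
724! is far too large to multiply out, so use Stirling's series:
  ln(n!) ~ n ln n - n + (1/2) ln(2 pi n) + 1/(12n)  (error below 1/(360 n^3), negligible here)
  ln(724) = 6.5847914
  n ln n = 724 * 6.5847914 = 4767.3890
  (1/2) ln(2 pi * 724) = (1/2) ln(4549.0262) = 4.2113
  1/(12*724) = 0.0001
  ln(724!) ~ 4767.3890 - 724 + 4.2113 + 0.0001 = 4047.6004
Convert to base 2: log2(724!) = 4047.6004 / ln 2 = 4047.6004 / 0.69314718 = 5839.4530
ceil(5839.4530) = 5840


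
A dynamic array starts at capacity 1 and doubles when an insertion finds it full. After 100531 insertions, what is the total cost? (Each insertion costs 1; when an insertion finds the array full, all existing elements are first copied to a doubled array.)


Insertion cost: 100531 (one per element)
Resizes occur just before inserting elements 2, 3, 5, 9, ...
Elements copied at each resize: 1 + 2 + 4 + 8 + 16 + 32 + 64 + 128 + 256 + 512 + 1024 + 2048 + 4096 + 8192 + 16384 + 32768 + 65536
Sum of copies = 131071 (geometric series: 2^k - 1)
Total = 100531 + 131071 = 231602


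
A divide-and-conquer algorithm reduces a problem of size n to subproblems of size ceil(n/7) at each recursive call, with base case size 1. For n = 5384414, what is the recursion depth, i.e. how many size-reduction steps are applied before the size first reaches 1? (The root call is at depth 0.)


Each step divides the size by 7 (rounding up); after k steps the size is ceil(n/7^k), which equals 1 exactly when 7^k >= n.
So the depth is the smallest k with 7^k >= 5384414, i.e. ceil(log_7(5384414)).
7^7 = 823543 < 5384414 <= 5764801 = 7^8
Recursion depth = 8


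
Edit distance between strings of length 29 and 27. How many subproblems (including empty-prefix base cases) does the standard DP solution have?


The table includes base cases (empty prefixes).
Rows: (m+1) = 30
Columns: (n+1) = 28
Total = 30 * 28 = 840


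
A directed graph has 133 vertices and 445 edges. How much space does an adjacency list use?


Adjacency list: one list head per vertex + one entry per edge
Vertex heads: 133
Edge entries: 445
Total = 133 + 445 = 578


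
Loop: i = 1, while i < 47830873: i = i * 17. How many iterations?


i multiplies by 17 each step:
i = 1 -> 17 -> 289 -> 4913 -> 83521 -> 1419857 -> 24137569 -> 410338673 (stop)
Iterations = ceil(log_17(47830873)) = 7


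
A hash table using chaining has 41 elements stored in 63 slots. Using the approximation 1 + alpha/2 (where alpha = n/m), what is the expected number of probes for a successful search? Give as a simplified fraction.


Load factor alpha = n/m = 41/63
Expected probes = 1 + alpha/2 = 1 + 41/(2*63)
= 1 + 41/126
= 126/126 + 41/126
= 167/126


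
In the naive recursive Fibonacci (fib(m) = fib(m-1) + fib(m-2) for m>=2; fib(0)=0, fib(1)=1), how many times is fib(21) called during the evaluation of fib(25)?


Let N(m) = number of times fib(m) is called while evaluating fib(25).
N(25) = 1 (the initial call).
N(24) = 1 (only fib(25) calls it).
For 1 <= m <= 23: fib(m) is called by fib(m+1) and fib(m+2), so
  N(m) = N(m+1) + N(m+2).
fib(0) is called only by fib(2), so N(0) = N(2).
Walk down from m=25:
  N(25)=1, N(24)=1, N(23)=2, N(22)=3, N(21)=5
N(21) = 5
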